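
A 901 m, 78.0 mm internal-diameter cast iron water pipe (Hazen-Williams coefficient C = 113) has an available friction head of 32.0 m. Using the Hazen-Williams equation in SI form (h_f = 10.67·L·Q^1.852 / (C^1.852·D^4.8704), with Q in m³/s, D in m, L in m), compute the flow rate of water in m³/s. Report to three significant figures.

Rearranging: Q = [h_f·C^1.852·D^4.8704 / (10.67·L)]^(1/1.852)
Q = [32.0·113^1.852·0.0780^4.8704 / (10.67·901)]^0.540 = 0.006333 m³/s

Q ≈ 0.00633 m³/s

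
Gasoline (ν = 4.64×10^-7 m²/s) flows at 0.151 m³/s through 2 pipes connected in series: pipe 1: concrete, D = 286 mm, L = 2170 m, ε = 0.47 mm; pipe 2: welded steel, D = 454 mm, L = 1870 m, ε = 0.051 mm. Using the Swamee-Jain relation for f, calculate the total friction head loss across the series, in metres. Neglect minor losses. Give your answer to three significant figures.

Pipe 1: V = 2.350 m/s, Re = 1.45×10^6, ε/D = 0.00164, f = 0.02245, h_1 = f(L/D)V²/2g = 47.97 m
Pipe 2: V = 0.9328 m/s, Re = 9.13×10^5, ε/D = 1.12×10^-4, f = 0.01379, h_2 = f(L/D)V²/2g = 2.518 m
Series → Q common, losses add: H = Σh = 50.49 m

H ≈ 50.5 m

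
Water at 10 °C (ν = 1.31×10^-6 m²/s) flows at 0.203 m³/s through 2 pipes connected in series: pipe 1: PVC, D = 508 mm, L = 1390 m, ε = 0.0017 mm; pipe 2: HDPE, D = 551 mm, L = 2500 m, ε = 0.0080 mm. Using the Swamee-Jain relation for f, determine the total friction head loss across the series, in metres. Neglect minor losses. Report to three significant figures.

Pipe 1: V = 1.002 m/s, Re = 3.88×10^5, ε/D = 3.35×10^-6, f = 0.01375, h_1 = f(L/D)V²/2g = 1.923 m
Pipe 2: V = 0.8513 m/s, Re = 3.58×10^5, ε/D = 1.45×10^-5, f = 0.01410, h_2 = f(L/D)V²/2g = 2.363 m
Series → Q common, losses add: H = Σh = 4.286 m

H ≈ 4.29 m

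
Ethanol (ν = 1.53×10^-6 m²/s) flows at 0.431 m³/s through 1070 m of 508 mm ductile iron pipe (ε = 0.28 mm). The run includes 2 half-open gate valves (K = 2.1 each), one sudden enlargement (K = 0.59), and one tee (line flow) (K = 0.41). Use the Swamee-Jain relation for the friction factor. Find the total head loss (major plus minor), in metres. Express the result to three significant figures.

H_L ≈ 9.86 m

V = 4Q/(πD²) = 2.126 m/s; V²/2g = 0.2305 m
Re = 7.06×10^5, ε/D = 5.51×10^-4 → f = 0.01783 (Swamee-Jain)
Major: h_f = f(L/D)·V²/2g = 0.01783·2106·0.2305 = 8.657 m
Minor: ΣK = 5.20; h_m = ΣK·V²/2g = 1.198 m
Total H_L = 8.657 + 1.198 = 9.855 m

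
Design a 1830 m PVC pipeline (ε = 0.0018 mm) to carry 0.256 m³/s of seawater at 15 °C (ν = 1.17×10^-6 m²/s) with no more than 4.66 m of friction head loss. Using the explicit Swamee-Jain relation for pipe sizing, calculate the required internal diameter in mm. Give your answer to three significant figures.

D ≈ 493 mm

Swamee-Jain (Type III): D = 0.66·[ε^1.25·(LQ²/(gh_f))^4.75 + ν·Q^9.4·(L/(gh_f))^5.2]^0.04
LQ²/(gh_f) = 2.623; L/(gh_f) = 40.03
Term 1 = ε^1.25·(…)^4.75 = 6.44×10^-6; Term 2 = ν·Q^9.4·(…)^5.2 = 6.89×10^-4
D = 0.66·(6.44×10^-6 + 6.89×10^-4)^0.04 = 0.4934 m = 493 mm
Check: V = 1.34 m/s, Re = 5.65×10^5, f = 0.01287, h_f = 4.36 m ≈ 4.66 m ✓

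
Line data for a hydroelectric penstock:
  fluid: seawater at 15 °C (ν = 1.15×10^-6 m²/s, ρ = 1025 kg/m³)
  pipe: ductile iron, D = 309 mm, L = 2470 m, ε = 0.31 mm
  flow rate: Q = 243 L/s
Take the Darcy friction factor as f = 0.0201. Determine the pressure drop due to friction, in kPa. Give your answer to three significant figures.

Δp ≈ 865 kPa

V = 4Q/(πD²) = 4·0.243/(π·0.309²) = 3.240 m/s
h_f = f(L/D)V²/(2g) = 0.02010·(2470/0.309)·3.240²/(2·9.81) = 85.99 m
Δp = ρg·h_f = 1025·9.81·85.99 = 864.6 kPa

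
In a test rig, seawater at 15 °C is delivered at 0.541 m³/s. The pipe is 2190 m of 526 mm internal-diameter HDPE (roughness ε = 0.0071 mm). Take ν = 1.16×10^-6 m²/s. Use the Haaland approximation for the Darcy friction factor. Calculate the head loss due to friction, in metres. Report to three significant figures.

h_f ≈ 15.3 m

V = 4Q/(πD²) = 4·0.541/(π·0.526²) = 2.490 m/s
Re = VD/ν = 2.490·0.526/1.16×10^-6 = 1.13×10^6 → turbulent
ε/D = 0.0071/526 = 1.35×10^-5
Haaland: f = 0.01162
h_f = f(L/D)V²/(2g) = 0.01162·(2190/0.526)·2.490²/(2·9.81) = 15.29 m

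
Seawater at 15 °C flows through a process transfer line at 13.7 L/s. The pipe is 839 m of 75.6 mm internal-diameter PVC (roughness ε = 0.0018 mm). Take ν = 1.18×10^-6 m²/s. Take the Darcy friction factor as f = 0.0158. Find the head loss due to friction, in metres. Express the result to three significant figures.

V = 4Q/(πD²) = 4·0.0137/(π·0.0756²) = 3.052 m/s
h_f = f(L/D)V²/(2g) = 0.01580·(839/0.0756)·3.052²/(2·9.81) = 83.25 m

h_f ≈ 83.2 m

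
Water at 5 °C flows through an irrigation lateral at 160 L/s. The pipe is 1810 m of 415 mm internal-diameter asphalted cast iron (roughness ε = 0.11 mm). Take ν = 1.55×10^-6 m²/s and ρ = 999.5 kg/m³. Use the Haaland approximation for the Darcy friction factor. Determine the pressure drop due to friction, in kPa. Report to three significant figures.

Δp ≈ 50.2 kPa

V = 4Q/(πD²) = 4·0.160/(π·0.415²) = 1.183 m/s
Re = VD/ν = 1.183·0.415/1.55×10^-6 = 3.17×10^5 → turbulent
ε/D = 0.11/415 = 2.65×10^-4
Haaland: f = 0.01647
h_f = f(L/D)V²/(2g) = 0.01647·(1810/0.415)·1.183²/(2·9.81) = 5.122 m
Δp = ρg·h_f = 999.5·9.81·5.122 = 50.22 kPa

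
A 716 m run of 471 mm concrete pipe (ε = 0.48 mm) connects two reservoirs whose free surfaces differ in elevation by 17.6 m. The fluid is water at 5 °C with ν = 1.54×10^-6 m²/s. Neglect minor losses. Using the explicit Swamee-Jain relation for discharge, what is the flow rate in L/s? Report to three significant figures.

Q ≈ 587 L/s

Swamee-Jain (Type II): Q = -0.965·√(gD⁵h_f/L)·ln[ε/(3.7D) + √(3.17ν²L/(gD³h_f))]
√(gD⁵h_f/L) = √(9.81·0.471⁵·17.6/716) = 0.07476
ε/(3.7D) = 2.75×10^-4; √(3.17ν²L/(gD³h_f)) = 1.73×10^-5
Q = -0.965·0.07476·ln(2.927×10^-4) = 0.5870 m³/s
Check: V = 3.37 m/s, Re = 1.03×10^6, f = 0.02011, h_f = 17.7 m ≈ 17.6 m ✓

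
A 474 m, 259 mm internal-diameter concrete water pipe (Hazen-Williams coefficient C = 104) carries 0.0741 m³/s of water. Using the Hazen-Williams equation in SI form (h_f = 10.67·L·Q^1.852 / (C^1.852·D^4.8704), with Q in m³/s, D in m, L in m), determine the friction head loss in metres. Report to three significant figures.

h_f = 10.67·474·0.0741^1.852 / (104^1.852·0.259^4.8704) = 5.405 m

h_f ≈ 5.40 m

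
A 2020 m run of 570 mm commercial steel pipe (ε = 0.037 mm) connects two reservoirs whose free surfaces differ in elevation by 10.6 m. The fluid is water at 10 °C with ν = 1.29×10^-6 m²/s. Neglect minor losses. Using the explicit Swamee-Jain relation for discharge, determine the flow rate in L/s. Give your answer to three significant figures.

Swamee-Jain (Type II): Q = -0.965·√(gD⁵h_f/L)·ln[ε/(3.7D) + √(3.17ν²L/(gD³h_f))]
√(gD⁵h_f/L) = √(9.81·0.570⁵·10.6/2020) = 0.05565
ε/(3.7D) = 1.75×10^-5; √(3.17ν²L/(gD³h_f)) = 2.35×10^-5
Q = -0.965·0.05565·ln(4.107×10^-5) = 0.5425 m³/s
Check: V = 2.13 m/s, Re = 9.39×10^5, f = 0.01303, h_f = 10.6 m ≈ 10.6 m ✓

Q ≈ 542 L/s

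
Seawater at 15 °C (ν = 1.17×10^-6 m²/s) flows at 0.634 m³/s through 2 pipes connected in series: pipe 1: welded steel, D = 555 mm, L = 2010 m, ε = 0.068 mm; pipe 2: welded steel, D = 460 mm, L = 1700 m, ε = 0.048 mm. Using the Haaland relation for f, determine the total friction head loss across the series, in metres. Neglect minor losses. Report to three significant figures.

Pipe 1: V = 2.621 m/s, Re = 1.24×10^6, ε/D = 1.23×10^-4, f = 0.01345, h_1 = f(L/D)V²/2g = 17.05 m
Pipe 2: V = 3.815 m/s, Re = 1.50×10^6, ε/D = 1.04×10^-4, f = 0.01302, h_2 = f(L/D)V²/2g = 35.68 m
Series → Q common, losses add: H = Σh = 52.73 m

H ≈ 52.7 m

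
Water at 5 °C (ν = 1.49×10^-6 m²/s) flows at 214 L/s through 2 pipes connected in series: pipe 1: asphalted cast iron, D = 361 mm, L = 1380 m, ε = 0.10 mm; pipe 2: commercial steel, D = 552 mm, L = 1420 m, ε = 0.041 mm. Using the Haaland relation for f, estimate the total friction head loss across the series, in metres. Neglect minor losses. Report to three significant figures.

H ≈ 15.1 m

Pipe 1: V = 2.091 m/s, Re = 5.07×10^5, ε/D = 2.77×10^-4, f = 0.01595, h_1 = f(L/D)V²/2g = 13.59 m
Pipe 2: V = 0.8942 m/s, Re = 3.31×10^5, ε/D = 7.43×10^-5, f = 0.01478, h_2 = f(L/D)V²/2g = 1.550 m
Series → Q common, losses add: H = Σh = 15.14 m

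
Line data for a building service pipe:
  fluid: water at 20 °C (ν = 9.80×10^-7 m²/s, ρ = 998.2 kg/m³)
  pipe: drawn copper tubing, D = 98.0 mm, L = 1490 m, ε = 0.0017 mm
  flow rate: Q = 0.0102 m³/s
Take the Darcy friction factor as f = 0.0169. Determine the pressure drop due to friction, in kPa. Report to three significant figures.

V = 4Q/(πD²) = 4·0.0102/(π·0.0980²) = 1.352 m/s
h_f = f(L/D)V²/(2g) = 0.01690·(1490/0.0980)·1.352²/(2·9.81) = 23.95 m
Δp = ρg·h_f = 998.2·9.81·23.95 = 234.5 kPa

Δp ≈ 235 kPa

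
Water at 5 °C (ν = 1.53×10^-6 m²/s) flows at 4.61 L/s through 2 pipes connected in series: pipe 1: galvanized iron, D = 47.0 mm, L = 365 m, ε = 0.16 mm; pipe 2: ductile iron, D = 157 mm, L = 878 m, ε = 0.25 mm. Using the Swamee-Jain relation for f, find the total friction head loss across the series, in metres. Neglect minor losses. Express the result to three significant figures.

Pipe 1: V = 2.657 m/s, Re = 8.16×10^4, ε/D = 0.00340, f = 0.02885, h_1 = f(L/D)V²/2g = 80.62 m
Pipe 2: V = 0.2381 m/s, Re = 2.44×10^4, ε/D = 0.00159, f = 0.02837, h_2 = f(L/D)V²/2g = 0.4586 m
Series → Q common, losses add: H = Σh = 81.08 m

H ≈ 81.1 m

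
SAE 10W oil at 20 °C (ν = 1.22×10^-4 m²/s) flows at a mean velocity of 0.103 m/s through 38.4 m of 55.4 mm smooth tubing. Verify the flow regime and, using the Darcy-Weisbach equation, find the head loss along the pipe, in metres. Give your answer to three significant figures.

h_f ≈ 0.513 m

Re = VD/ν = 0.103·0.05540/1.22×10^-4 = 46.8 → laminar (Re < 2300)
f = 64/Re = 1.368
h_f = f(L/D)V²/(2g) = 1.368·(38.4/0.05540)·0.103²/(2·9.81) = 0.5128 m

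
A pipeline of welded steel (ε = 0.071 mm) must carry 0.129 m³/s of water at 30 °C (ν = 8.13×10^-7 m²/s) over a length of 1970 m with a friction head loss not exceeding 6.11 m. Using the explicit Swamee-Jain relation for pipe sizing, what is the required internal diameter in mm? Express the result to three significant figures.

Swamee-Jain (Type III): D = 0.66·[ε^1.25·(LQ²/(gh_f))^4.75 + ν·Q^9.4·(L/(gh_f))^5.2]^0.04
LQ²/(gh_f) = 0.5469; L/(gh_f) = 32.87
Term 1 = ε^1.25·(…)^4.75 = 3.71×10^-7; Term 2 = ν·Q^9.4·(…)^5.2 = 2.73×10^-7
D = 0.66·(3.71×10^-7 + 2.73×10^-7)^0.04 = 0.3732 m = 373 mm
Check: V = 1.18 m/s, Re = 5.41×10^5, f = 0.01531, h_f = 5.73 m ≈ 6.11 m ✓

D ≈ 373 mm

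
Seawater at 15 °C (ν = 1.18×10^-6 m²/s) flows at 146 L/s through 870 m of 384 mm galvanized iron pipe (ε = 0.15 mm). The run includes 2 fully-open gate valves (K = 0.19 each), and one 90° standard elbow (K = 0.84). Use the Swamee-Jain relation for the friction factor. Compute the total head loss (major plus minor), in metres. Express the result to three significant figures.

V = 4Q/(πD²) = 1.261 m/s; V²/2g = 0.08100 m
Re = 4.10×10^5, ε/D = 3.91×10^-4 → f = 0.01726 (Swamee-Jain)
Major: h_f = f(L/D)·V²/2g = 0.01726·2266·0.08100 = 3.168 m
Minor: ΣK = 1.22; h_m = ΣK·V²/2g = 0.09882 m
Total H_L = 3.168 + 0.09882 = 3.267 m

H_L ≈ 3.27 m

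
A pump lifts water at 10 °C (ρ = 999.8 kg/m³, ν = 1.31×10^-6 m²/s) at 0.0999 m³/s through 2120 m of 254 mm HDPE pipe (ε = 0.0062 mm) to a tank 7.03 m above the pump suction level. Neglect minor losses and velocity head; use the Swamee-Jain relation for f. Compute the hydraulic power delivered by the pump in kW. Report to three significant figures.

V = 4Q/(πD²) = 1.972 m/s; Re = 3.82×10^5; ε/D = 2.44×10^-5; f = 0.01407
h_f = f(L/D)V²/2g = 23.26 m
Total head H = z + h_f = 7.03 + 23.26 = 30.29 m
P_hyd = ρgQH = 999.8·9.81·0.0999·30.29 = 29.68 kW

P_hyd ≈ 29.7 kW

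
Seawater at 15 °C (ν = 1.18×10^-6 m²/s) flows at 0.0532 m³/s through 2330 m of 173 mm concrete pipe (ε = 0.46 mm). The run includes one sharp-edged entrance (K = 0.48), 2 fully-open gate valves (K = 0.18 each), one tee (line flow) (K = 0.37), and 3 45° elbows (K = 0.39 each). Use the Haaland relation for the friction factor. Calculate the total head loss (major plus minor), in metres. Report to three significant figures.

H_L ≈ 91.2 m

V = 4Q/(πD²) = 2.263 m/s; V²/2g = 0.2611 m
Re = 3.32×10^5, ε/D = 0.00266 → f = 0.02575 (Haaland)
Major: h_f = f(L/D)·V²/2g = 0.02575·13468·0.2611 = 90.53 m
Minor: ΣK = 2.38; h_m = ΣK·V²/2g = 0.6214 m
Total H_L = 90.53 + 0.6214 = 91.15 m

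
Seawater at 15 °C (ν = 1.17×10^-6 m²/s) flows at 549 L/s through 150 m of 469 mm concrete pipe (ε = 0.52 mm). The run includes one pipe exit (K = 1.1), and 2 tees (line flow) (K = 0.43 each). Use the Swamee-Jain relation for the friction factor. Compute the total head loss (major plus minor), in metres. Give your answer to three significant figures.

V = 4Q/(πD²) = 3.178 m/s; V²/2g = 0.5147 m
Re = 1.27×10^6, ε/D = 0.00111 → f = 0.02044 (Swamee-Jain)
Major: h_f = f(L/D)·V²/2g = 0.02044·319.8·0.5147 = 3.364 m
Minor: ΣK = 1.96; h_m = ΣK·V²/2g = 1.009 m
Total H_L = 3.364 + 1.009 = 4.373 m

H_L ≈ 4.37 m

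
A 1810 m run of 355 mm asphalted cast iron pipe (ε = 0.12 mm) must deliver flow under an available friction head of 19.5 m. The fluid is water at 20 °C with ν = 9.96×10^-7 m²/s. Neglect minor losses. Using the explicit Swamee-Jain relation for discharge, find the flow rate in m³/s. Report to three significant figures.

Q ≈ 0.213 m³/s

Swamee-Jain (Type II): Q = -0.965·√(gD⁵h_f/L)·ln[ε/(3.7D) + √(3.17ν²L/(gD³h_f))]
√(gD⁵h_f/L) = √(9.81·0.355⁵·19.5/1810) = 0.02441
ε/(3.7D) = 9.14×10^-5; √(3.17ν²L/(gD³h_f)) = 2.58×10^-5
Q = -0.965·0.02441·ln(1.171×10^-4) = 0.2132 m³/s
Check: V = 2.15 m/s, Re = 7.68×10^5, f = 0.01627, h_f = 19.6 m ≈ 19.5 m ✓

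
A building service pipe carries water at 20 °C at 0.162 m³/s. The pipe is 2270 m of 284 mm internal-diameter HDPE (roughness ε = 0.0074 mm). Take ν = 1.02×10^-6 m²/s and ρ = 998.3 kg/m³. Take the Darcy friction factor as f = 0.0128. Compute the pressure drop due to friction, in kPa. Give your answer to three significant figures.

Δp ≈ 334 kPa

V = 4Q/(πD²) = 4·0.162/(π·0.284²) = 2.557 m/s
h_f = f(L/D)V²/(2g) = 0.01280·(2270/0.284)·2.557²/(2·9.81) = 34.10 m
Δp = ρg·h_f = 998.3·9.81·34.10 = 334.0 kPa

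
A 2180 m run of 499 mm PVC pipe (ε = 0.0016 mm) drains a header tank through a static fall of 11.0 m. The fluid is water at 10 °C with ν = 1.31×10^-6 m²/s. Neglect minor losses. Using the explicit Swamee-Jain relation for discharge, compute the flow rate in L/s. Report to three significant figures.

Q ≈ 393 L/s

Swamee-Jain (Type II): Q = -0.965·√(gD⁵h_f/L)·ln[ε/(3.7D) + √(3.17ν²L/(gD³h_f))]
√(gD⁵h_f/L) = √(9.81·0.499⁵·11.0/2180) = 0.03913
ε/(3.7D) = 8.67×10^-7; √(3.17ν²L/(gD³h_f)) = 2.97×10^-5
Q = -0.965·0.03913·ln(3.061×10^-5) = 0.3925 m³/s
Check: V = 2.01 m/s, Re = 7.65×10^5, f = 0.01222, h_f = 11.0 m ≈ 11.0 m ✓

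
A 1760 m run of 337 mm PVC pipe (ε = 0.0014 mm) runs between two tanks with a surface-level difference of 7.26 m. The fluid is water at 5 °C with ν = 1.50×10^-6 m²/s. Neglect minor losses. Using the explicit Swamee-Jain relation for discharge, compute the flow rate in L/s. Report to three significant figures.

Swamee-Jain (Type II): Q = -0.965·√(gD⁵h_f/L)·ln[ε/(3.7D) + √(3.17ν²L/(gD³h_f))]
√(gD⁵h_f/L) = √(9.81·0.337⁵·7.26/1760) = 0.01326
ε/(3.7D) = 1.12×10^-6; √(3.17ν²L/(gD³h_f)) = 6.79×10^-5
Q = -0.965·0.01326·ln(6.899×10^-5) = 0.1226 m³/s
Check: V = 1.37 m/s, Re = 3.09×10^5, f = 0.01435, h_f = 7.22 m ≈ 7.26 m ✓

Q ≈ 123 L/s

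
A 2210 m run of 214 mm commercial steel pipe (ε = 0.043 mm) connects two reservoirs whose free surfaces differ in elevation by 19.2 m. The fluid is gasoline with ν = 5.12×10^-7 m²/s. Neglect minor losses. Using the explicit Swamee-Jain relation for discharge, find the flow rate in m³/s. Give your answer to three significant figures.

Swamee-Jain (Type II): Q = -0.965·√(gD⁵h_f/L)·ln[ε/(3.7D) + √(3.17ν²L/(gD³h_f))]
√(gD⁵h_f/L) = √(9.81·0.214⁵·19.2/2210) = 0.006185
ε/(3.7D) = 5.43×10^-5; √(3.17ν²L/(gD³h_f)) = 3.15×10^-5
Q = -0.965·0.006185·ln(8.585×10^-5) = 0.05588 m³/s
Check: V = 1.55 m/s, Re = 6.49×10^5, f = 0.01520, h_f = 19.3 m ≈ 19.2 m ✓

Q ≈ 0.0559 m³/s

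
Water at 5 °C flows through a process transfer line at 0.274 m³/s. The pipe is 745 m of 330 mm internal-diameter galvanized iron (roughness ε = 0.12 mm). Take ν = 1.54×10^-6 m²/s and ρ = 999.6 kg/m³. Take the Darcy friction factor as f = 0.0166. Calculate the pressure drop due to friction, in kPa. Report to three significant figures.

V = 4Q/(πD²) = 4·0.274/(π·0.330²) = 3.204 m/s
h_f = f(L/D)V²/(2g) = 0.01660·(745/0.330)·3.204²/(2·9.81) = 19.60 m
Δp = ρg·h_f = 999.6·9.81·19.60 = 192.2 kPa

Δp ≈ 192 kPa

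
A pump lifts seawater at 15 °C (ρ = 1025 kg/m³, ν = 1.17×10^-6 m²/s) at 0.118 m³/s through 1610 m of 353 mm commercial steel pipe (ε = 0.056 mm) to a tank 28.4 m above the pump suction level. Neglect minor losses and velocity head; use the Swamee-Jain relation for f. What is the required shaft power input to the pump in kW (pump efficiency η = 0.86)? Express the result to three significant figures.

V = 4Q/(πD²) = 1.206 m/s; Re = 3.64×10^5; ε/D = 1.59×10^-4; f = 0.01561
h_f = f(L/D)V²/2g = 5.276 m
Total head H = z + h_f = 28.4 + 5.276 = 33.68 m
P_hyd = ρgQH = 1025·9.81·0.118·33.68 = 39.96 kW
P_shaft = P_hyd/η = 39.96/0.86 = 46.46 kW

P_shaft ≈ 46.5 kW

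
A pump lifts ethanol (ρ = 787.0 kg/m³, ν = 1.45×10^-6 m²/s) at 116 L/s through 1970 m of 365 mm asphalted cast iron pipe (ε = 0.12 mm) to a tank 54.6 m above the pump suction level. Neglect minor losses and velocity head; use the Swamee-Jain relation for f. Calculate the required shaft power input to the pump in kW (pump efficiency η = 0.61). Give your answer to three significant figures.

P_shaft ≈ 88.8 kW

V = 4Q/(πD²) = 1.109 m/s; Re = 2.79×10^5; ε/D = 3.29×10^-4; f = 0.01737
h_f = f(L/D)V²/2g = 5.874 m
Total head H = z + h_f = 54.6 + 5.874 = 60.47 m
P_hyd = ρgQH = 787.0·9.81·0.116·60.47 = 54.16 kW
P_shaft = P_hyd/η = 54.16/0.61 = 88.79 kW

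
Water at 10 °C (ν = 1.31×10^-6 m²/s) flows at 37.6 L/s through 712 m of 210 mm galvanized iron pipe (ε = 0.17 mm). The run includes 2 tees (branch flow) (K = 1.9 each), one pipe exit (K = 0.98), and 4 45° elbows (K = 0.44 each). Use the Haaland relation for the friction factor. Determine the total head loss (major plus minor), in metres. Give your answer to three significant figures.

V = 4Q/(πD²) = 1.086 m/s; V²/2g = 0.06006 m
Re = 1.74×10^5, ε/D = 8.10×10^-4 → f = 0.02030 (Haaland)
Major: h_f = f(L/D)·V²/2g = 0.02030·3390·0.06006 = 4.135 m
Minor: ΣK = 6.54; h_m = ΣK·V²/2g = 0.3928 m
Total H_L = 4.135 + 0.3928 = 4.528 m

H_L ≈ 4.53 m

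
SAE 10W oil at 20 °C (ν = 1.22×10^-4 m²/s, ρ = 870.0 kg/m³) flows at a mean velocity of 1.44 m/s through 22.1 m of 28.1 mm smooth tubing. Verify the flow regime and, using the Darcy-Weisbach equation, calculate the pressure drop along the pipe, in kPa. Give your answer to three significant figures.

Δp ≈ 137 kPa

Re = VD/ν = 1.44·0.02810/1.22×10^-4 = 332 → laminar (Re < 2300)
f = 64/Re = 0.1930
h_f = f(L/D)V²/(2g) = 0.1930·(22.1/0.02810)·1.44²/(2·9.81) = 16.04 m
Δp = ρg·h_f = 870.0·9.81·16.04 = 136.9 kPa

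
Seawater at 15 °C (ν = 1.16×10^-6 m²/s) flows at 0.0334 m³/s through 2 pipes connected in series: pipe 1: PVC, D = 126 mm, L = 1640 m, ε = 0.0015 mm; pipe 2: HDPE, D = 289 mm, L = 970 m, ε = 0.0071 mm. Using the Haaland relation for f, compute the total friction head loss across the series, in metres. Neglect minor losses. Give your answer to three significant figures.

H ≈ 69.9 m

Pipe 1: V = 2.679 m/s, Re = 2.91×10^5, ε/D = 1.19×10^-5, f = 0.01452, h_1 = f(L/D)V²/2g = 69.11 m
Pipe 2: V = 0.5092 m/s, Re = 1.27×10^5, ε/D = 2.46×10^-5, f = 0.01708, h_2 = f(L/D)V²/2g = 0.7577 m
Series → Q common, losses add: H = Σh = 69.87 m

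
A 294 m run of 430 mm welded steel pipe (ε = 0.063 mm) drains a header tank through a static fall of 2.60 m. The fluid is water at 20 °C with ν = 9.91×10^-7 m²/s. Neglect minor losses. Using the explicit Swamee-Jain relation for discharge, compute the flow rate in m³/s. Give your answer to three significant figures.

Swamee-Jain (Type II): Q = -0.965·√(gD⁵h_f/L)·ln[ε/(3.7D) + √(3.17ν²L/(gD³h_f))]
√(gD⁵h_f/L) = √(9.81·0.430⁵·2.60/294) = 0.03571
ε/(3.7D) = 3.96×10^-5; √(3.17ν²L/(gD³h_f)) = 2.12×10^-5
Q = -0.965·0.03571·ln(6.084×10^-5) = 0.3345 m³/s
Check: V = 2.30 m/s, Re = 1.00×10^6, f = 0.01414, h_f = 2.62 m ≈ 2.60 m ✓

Q ≈ 0.335 m³/s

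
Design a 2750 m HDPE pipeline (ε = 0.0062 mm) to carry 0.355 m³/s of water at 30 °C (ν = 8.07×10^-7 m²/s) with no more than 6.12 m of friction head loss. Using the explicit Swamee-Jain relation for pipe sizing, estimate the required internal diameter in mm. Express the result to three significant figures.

D ≈ 567 mm

Swamee-Jain (Type III): D = 0.66·[ε^1.25·(LQ²/(gh_f))^4.75 + ν·Q^9.4·(L/(gh_f))^5.2]^0.04
LQ²/(gh_f) = 5.773; L/(gh_f) = 45.80
Term 1 = ε^1.25·(…)^4.75 = 0.00128; Term 2 = ν·Q^9.4·(…)^5.2 = 0.0207
D = 0.66·(0.00128 + 0.0207)^0.04 = 0.5665 m = 567 mm
Check: V = 1.41 m/s, Re = 9.89×10^5, f = 0.01190, h_f = 5.84 m ≈ 6.12 m ✓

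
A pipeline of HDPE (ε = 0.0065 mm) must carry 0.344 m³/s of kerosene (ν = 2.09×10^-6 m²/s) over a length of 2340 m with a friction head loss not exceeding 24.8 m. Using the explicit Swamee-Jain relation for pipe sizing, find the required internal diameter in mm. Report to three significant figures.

D ≈ 420 mm

Swamee-Jain (Type III): D = 0.66·[ε^1.25·(LQ²/(gh_f))^4.75 + ν·Q^9.4·(L/(gh_f))^5.2]^0.04
LQ²/(gh_f) = 1.138; L/(gh_f) = 9.618
Term 1 = ε^1.25·(…)^4.75 = 6.07×10^-7; Term 2 = ν·Q^9.4·(…)^5.2 = 1.19×10^-5
D = 0.66·(6.07×10^-7 + 1.19×10^-5)^0.04 = 0.4202 m = 420 mm
Check: V = 2.48 m/s, Re = 4.99×10^5, f = 0.01334, h_f = 23.3 m ≈ 24.8 m ✓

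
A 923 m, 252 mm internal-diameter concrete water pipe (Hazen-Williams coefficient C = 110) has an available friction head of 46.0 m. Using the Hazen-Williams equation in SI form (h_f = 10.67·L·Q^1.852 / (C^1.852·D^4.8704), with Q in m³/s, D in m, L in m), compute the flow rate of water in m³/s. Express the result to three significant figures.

Q ≈ 0.162 m³/s

Rearranging: Q = [h_f·C^1.852·D^4.8704 / (10.67·L)]^(1/1.852)
Q = [46.0·110^1.852·0.252^4.8704 / (10.67·923)]^0.540 = 0.1617 m³/s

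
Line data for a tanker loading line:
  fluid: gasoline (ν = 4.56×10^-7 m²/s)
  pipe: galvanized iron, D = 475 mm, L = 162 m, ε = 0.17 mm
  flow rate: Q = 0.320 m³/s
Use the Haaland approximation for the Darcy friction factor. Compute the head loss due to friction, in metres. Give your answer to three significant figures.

V = 4Q/(πD²) = 4·0.320/(π·0.475²) = 1.806 m/s
Re = VD/ν = 1.806·0.475/4.56×10^-7 = 1.88×10^6 → turbulent
ε/D = 0.17/475 = 3.58×10^-4
Haaland: f = 0.01585
h_f = f(L/D)V²/(2g) = 0.01585·(162/0.475)·1.806²/(2·9.81) = 0.8985 m

h_f ≈ 0.898 m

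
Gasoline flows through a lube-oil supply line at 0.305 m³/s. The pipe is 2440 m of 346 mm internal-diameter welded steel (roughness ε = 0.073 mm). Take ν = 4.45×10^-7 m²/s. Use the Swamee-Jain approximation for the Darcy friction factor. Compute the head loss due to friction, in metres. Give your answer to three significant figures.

V = 4Q/(πD²) = 4·0.305/(π·0.346²) = 3.244 m/s
Re = VD/ν = 3.244·0.346/4.45×10^-7 = 2.52×10^6 → turbulent
ε/D = 0.073/346 = 2.11×10^-4
Swamee-Jain: f = 0.01435
h_f = f(L/D)V²/(2g) = 0.01435·(2440/0.346)·3.244²/(2·9.81) = 54.27 m

h_f ≈ 54.3 m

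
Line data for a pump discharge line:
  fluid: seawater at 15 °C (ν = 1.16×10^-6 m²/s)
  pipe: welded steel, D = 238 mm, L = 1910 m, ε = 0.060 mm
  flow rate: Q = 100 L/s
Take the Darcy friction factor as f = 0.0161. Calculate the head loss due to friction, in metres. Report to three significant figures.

V = 4Q/(πD²) = 4·0.100/(π·0.238²) = 2.248 m/s
h_f = f(L/D)V²/(2g) = 0.01610·(1910/0.238)·2.248²/(2·9.81) = 33.27 m

h_f ≈ 33.3 m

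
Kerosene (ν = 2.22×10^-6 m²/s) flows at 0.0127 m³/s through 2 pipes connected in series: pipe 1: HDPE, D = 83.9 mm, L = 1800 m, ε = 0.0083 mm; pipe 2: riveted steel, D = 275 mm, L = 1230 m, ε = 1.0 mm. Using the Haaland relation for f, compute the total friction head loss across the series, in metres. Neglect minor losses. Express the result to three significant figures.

Pipe 1: V = 2.297 m/s, Re = 8.68×10^4, ε/D = 9.89×10^-5, f = 0.01876, h_1 = f(L/D)V²/2g = 108.2 m
Pipe 2: V = 0.2138 m/s, Re = 2.65×10^4, ε/D = 0.00364, f = 0.03124, h_2 = f(L/D)V²/2g = 0.3256 m
Series → Q common, losses add: H = Σh = 108.6 m

H ≈ 109 m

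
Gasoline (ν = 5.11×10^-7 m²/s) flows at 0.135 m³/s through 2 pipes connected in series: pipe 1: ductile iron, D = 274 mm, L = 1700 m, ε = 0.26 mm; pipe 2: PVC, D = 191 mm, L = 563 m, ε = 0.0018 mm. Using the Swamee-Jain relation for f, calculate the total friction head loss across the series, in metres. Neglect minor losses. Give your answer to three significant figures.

H ≈ 69.1 m

Pipe 1: V = 2.290 m/s, Re = 1.23×10^6, ε/D = 9.49×10^-4, f = 0.01973, h_1 = f(L/D)V²/2g = 32.70 m
Pipe 2: V = 4.712 m/s, Re = 1.76×10^6, ε/D = 9.42×10^-6, f = 0.01090, h_2 = f(L/D)V²/2g = 36.37 m
Series → Q common, losses add: H = Σh = 69.06 m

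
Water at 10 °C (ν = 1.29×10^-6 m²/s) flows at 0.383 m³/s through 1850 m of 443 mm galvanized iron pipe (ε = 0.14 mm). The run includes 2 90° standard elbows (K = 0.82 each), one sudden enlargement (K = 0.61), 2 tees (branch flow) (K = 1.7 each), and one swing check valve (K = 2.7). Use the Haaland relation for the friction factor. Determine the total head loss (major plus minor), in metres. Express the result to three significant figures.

H_L ≈ 23.4 m

V = 4Q/(πD²) = 2.485 m/s; V²/2g = 0.3147 m
Re = 8.53×10^5, ε/D = 3.16×10^-4 → f = 0.01584 (Haaland)
Major: h_f = f(L/D)·V²/2g = 0.01584·4176·0.3147 = 20.82 m
Minor: ΣK = 8.35; h_m = ΣK·V²/2g = 2.628 m
Total H_L = 20.82 + 2.628 = 23.45 m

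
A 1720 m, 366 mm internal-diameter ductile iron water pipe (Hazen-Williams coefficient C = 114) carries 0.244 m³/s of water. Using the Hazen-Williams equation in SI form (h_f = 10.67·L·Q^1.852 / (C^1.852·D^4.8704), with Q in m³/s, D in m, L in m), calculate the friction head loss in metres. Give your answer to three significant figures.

h_f ≈ 27.9 m

h_f = 10.67·1720·0.244^1.852 / (114^1.852·0.366^4.8704) = 27.91 m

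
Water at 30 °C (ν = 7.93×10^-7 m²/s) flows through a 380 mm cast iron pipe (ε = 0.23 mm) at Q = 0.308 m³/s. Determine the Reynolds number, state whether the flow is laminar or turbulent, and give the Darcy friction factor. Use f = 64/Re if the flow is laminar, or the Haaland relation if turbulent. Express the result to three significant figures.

Re ≈ 1.30×10^6; turbulent; f ≈ 0.0178

V = 4Q/(πD²) = 2.716 m/s
Re = VD/ν = 2.716·0.380/7.93×10^-7 = 1.30×10^6
Re > 4000 → turbulent; ε/D = 6.05×10^-4
Haaland: f = 0.01777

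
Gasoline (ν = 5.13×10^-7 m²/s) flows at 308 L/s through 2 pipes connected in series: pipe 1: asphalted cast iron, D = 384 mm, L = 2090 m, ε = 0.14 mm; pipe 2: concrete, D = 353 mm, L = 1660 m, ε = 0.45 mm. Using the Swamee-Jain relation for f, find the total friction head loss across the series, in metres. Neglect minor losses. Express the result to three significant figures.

Pipe 1: V = 2.659 m/s, Re = 1.99×10^6, ε/D = 3.65×10^-4, f = 0.01598, h_1 = f(L/D)V²/2g = 31.35 m
Pipe 2: V = 3.147 m/s, Re = 2.17×10^6, ε/D = 0.00127, f = 0.02102, h_2 = f(L/D)V²/2g = 49.90 m
Series → Q common, losses add: H = Σh = 81.25 m

H ≈ 81.3 m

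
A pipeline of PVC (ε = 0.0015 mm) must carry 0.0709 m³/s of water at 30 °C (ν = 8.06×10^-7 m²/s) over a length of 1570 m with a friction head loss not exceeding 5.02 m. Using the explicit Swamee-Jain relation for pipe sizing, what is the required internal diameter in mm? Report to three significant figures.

Swamee-Jain (Type III): D = 0.66·[ε^1.25·(LQ²/(gh_f))^4.75 + ν·Q^9.4·(L/(gh_f))^5.2]^0.04
LQ²/(gh_f) = 0.1603; L/(gh_f) = 31.88
Term 1 = ε^1.25·(…)^4.75 = 8.77×10^-12; Term 2 = ν·Q^9.4·(…)^5.2 = 8.33×10^-10
D = 0.66·(8.77×10^-12 + 8.33×10^-10)^0.04 = 0.2861 m = 286 mm
Check: V = 1.10 m/s, Re = 3.91×10^5, f = 0.01376, h_f = 4.68 m ≈ 5.02 m ✓

D ≈ 286 mm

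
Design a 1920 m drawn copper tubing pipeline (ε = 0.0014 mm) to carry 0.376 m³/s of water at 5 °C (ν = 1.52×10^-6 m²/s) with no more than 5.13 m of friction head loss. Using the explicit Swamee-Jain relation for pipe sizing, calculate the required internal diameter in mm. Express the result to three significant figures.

D ≈ 570 mm

Swamee-Jain (Type III): D = 0.66·[ε^1.25·(LQ²/(gh_f))^4.75 + ν·Q^9.4·(L/(gh_f))^5.2]^0.04
LQ²/(gh_f) = 5.394; L/(gh_f) = 38.15
Term 1 = ε^1.25·(…)^4.75 = 1.44×10^-4; Term 2 = ν·Q^9.4·(…)^5.2 = 0.0259
D = 0.66·(1.44×10^-4 + 0.0259)^0.04 = 0.5703 m = 570 mm
Check: V = 1.47 m/s, Re = 5.52×10^5, f = 0.01290, h_f = 4.80 m ≈ 5.13 m ✓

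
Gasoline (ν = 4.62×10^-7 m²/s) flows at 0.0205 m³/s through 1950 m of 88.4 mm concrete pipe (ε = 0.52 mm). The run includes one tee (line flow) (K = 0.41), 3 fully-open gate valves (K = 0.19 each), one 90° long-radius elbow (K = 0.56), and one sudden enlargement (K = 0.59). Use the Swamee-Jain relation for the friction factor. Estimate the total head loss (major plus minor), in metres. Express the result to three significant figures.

V = 4Q/(πD²) = 3.340 m/s; V²/2g = 0.5686 m
Re = 6.39×10^5, ε/D = 0.00588 → f = 0.03213 (Swamee-Jain)
Major: h_f = f(L/D)·V²/2g = 0.03213·22059·0.5686 = 403.0 m
Minor: ΣK = 2.13; h_m = ΣK·V²/2g = 1.211 m
Total H_L = 403.0 + 1.211 = 404.2 m

H_L ≈ 404 m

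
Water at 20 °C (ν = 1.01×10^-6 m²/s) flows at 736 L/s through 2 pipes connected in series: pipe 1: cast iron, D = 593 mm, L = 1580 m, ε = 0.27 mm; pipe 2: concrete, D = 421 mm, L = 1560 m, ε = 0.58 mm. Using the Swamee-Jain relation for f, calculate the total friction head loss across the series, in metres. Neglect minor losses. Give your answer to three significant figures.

H ≈ 129 m

Pipe 1: V = 2.665 m/s, Re = 1.56×10^6, ε/D = 4.55×10^-4, f = 0.01679, h_1 = f(L/D)V²/2g = 16.19 m
Pipe 2: V = 5.287 m/s, Re = 2.20×10^6, ε/D = 0.00138, f = 0.02142, h_2 = f(L/D)V²/2g = 113.1 m
Series → Q common, losses add: H = Σh = 129.3 m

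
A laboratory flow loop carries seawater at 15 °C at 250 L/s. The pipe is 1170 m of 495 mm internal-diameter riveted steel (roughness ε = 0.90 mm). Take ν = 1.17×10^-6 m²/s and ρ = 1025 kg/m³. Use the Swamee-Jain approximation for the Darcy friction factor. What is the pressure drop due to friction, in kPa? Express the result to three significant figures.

V = 4Q/(πD²) = 4·0.250/(π·0.495²) = 1.299 m/s
Re = VD/ν = 1.299·0.495/1.17×10^-6 = 5.50×10^5 → turbulent
ε/D = 0.90/495 = 0.00182
Swamee-Jain: f = 0.02330
h_f = f(L/D)V²/(2g) = 0.02330·(1170/0.495)·1.299²/(2·9.81) = 4.738 m
Δp = ρg·h_f = 1025·9.81·4.738 = 47.64 kPa

Δp ≈ 47.6 kPa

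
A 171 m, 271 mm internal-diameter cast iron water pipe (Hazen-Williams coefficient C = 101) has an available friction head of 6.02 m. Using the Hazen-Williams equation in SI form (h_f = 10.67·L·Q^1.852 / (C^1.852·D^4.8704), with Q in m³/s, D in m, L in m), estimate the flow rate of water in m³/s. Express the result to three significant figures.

Rearranging: Q = [h_f·C^1.852·D^4.8704 / (10.67·L)]^(1/1.852)
Q = [6.02·101^1.852·0.271^4.8704 / (10.67·171)]^0.540 = 0.1490 m³/s

Q ≈ 0.149 m³/s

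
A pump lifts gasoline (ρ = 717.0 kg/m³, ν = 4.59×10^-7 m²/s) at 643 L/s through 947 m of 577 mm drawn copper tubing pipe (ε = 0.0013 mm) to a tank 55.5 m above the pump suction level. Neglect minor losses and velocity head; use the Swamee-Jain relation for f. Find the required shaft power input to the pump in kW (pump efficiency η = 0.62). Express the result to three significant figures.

P_shaft ≈ 441 kW

V = 4Q/(πD²) = 2.459 m/s; Re = 3.09×10^6; ε/D = 2.25×10^-6; f = 0.009798
h_f = f(L/D)V²/2g = 4.956 m
Total head H = z + h_f = 55.5 + 4.956 = 60.46 m
P_hyd = ρgQH = 717.0·9.81·0.643·60.46 = 273.4 kW
P_shaft = P_hyd/η = 273.4/0.62 = 441.0 kW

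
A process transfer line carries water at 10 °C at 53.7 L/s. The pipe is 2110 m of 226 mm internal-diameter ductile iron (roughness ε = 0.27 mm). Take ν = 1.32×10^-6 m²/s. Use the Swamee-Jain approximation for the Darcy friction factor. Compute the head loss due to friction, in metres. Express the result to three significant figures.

V = 4Q/(πD²) = 4·0.0537/(π·0.226²) = 1.339 m/s
Re = VD/ν = 1.339·0.226/1.32×10^-6 = 2.29×10^5 → turbulent
ε/D = 0.27/226 = 0.00119
Swamee-Jain: f = 0.02178
h_f = f(L/D)V²/(2g) = 0.02178·(2110/0.226)·1.339²/(2·9.81) = 18.57 m

h_f ≈ 18.6 m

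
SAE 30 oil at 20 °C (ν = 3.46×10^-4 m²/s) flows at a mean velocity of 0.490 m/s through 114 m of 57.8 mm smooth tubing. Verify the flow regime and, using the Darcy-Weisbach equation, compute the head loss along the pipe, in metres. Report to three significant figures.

Re = VD/ν = 0.490·0.05780/3.46×10^-4 = 81.9 → laminar (Re < 2300)
f = 64/Re = 0.7819
h_f = f(L/D)V²/(2g) = 0.7819·(114/0.05780)·0.490²/(2·9.81) = 18.87 m

h_f ≈ 18.9 m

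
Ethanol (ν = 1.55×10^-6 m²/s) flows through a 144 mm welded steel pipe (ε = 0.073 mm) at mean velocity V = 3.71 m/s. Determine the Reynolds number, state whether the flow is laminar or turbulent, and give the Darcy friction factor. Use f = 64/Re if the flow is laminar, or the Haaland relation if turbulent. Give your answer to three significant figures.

Re = VD/ν = 3.710·0.144/1.55×10^-6 = 3.45×10^5
Re > 4000 → turbulent; ε/D = 5.07×10^-4
Haaland: f = 0.01796

Re ≈ 3.45×10^5; turbulent; f ≈ 0.0180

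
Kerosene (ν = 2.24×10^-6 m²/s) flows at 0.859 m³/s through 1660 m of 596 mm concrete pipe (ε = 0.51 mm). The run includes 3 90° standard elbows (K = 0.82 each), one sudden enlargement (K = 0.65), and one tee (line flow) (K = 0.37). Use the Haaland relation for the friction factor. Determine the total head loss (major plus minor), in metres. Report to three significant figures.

H_L ≈ 27.7 m

V = 4Q/(πD²) = 3.079 m/s; V²/2g = 0.4832 m
Re = 8.19×10^5, ε/D = 8.56×10^-4 → f = 0.01931 (Haaland)
Major: h_f = f(L/D)·V²/2g = 0.01931·2785·0.4832 = 25.99 m
Minor: ΣK = 3.48; h_m = ΣK·V²/2g = 1.682 m
Total H_L = 25.99 + 1.682 = 27.67 m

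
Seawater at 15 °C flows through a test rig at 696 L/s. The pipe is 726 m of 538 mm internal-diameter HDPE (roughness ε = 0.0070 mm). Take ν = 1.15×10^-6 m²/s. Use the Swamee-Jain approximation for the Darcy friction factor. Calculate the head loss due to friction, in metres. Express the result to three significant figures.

V = 4Q/(πD²) = 4·0.696/(π·0.538²) = 3.062 m/s
Re = VD/ν = 3.062·0.538/1.15×10^-6 = 1.43×10^6 → turbulent
ε/D = 0.0070/538 = 1.30×10^-5
Swamee-Jain: f = 0.01133
h_f = f(L/D)V²/(2g) = 0.01133·(726/0.538)·3.062²/(2·9.81) = 7.303 m

h_f ≈ 7.30 m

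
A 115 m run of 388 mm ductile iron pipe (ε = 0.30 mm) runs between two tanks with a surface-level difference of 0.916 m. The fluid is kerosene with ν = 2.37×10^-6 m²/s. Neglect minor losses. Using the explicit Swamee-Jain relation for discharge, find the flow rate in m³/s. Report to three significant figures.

Swamee-Jain (Type II): Q = -0.965·√(gD⁵h_f/L)·ln[ε/(3.7D) + √(3.17ν²L/(gD³h_f))]
√(gD⁵h_f/L) = √(9.81·0.388⁵·0.916/115) = 0.02621
ε/(3.7D) = 2.09×10^-4; √(3.17ν²L/(gD³h_f)) = 6.25×10^-5
Q = -0.965·0.02621·ln(2.714×10^-4) = 0.2077 m³/s
Check: V = 1.76 m/s, Re = 2.88×10^5, f = 0.01979, h_f = 0.923 m ≈ 0.916 m ✓

Q ≈ 0.208 m³/s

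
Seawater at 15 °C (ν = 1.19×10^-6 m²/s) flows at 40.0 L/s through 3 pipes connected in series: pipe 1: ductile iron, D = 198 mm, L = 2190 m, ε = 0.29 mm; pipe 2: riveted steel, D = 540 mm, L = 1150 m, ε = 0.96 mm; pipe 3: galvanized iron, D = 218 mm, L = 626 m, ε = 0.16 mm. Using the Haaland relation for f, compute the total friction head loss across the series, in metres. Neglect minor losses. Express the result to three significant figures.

Pipe 1: V = 1.299 m/s, Re = 2.16×10^5, ε/D = 0.00146, f = 0.02253, h_1 = f(L/D)V²/2g = 21.44 m
Pipe 2: V = 0.1747 m/s, Re = 7.93×10^4, ε/D = 0.00178, f = 0.02475, h_2 = f(L/D)V²/2g = 0.08196 m
Pipe 3: V = 1.072 m/s, Re = 1.96×10^5, ε/D = 7.34×10^-4, f = 0.01980, h_3 = f(L/D)V²/2g = 3.329 m
Series → Q common, losses add: H = Σh = 24.85 m

H ≈ 24.9 m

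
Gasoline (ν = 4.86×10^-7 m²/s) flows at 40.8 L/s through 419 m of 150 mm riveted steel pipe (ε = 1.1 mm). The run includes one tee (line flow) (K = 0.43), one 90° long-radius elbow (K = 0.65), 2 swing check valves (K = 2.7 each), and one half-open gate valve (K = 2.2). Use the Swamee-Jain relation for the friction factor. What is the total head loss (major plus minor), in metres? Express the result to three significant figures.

H_L ≈ 28.5 m

V = 4Q/(πD²) = 2.309 m/s; V²/2g = 0.2717 m
Re = 7.13×10^5, ε/D = 0.00733 → f = 0.03439 (Swamee-Jain)
Major: h_f = f(L/D)·V²/2g = 0.03439·2793·0.2717 = 26.10 m
Minor: ΣK = 8.68; h_m = ΣK·V²/2g = 2.358 m
Total H_L = 26.10 + 2.358 = 28.46 m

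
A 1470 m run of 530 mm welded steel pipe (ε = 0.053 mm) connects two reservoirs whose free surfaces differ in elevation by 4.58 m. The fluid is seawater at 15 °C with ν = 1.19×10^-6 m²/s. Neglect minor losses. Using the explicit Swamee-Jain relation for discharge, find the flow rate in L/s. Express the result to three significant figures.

Swamee-Jain (Type II): Q = -0.965·√(gD⁵h_f/L)·ln[ε/(3.7D) + √(3.17ν²L/(gD³h_f))]
√(gD⁵h_f/L) = √(9.81·0.530⁵·4.58/1470) = 0.03575
ε/(3.7D) = 2.70×10^-5; √(3.17ν²L/(gD³h_f)) = 3.14×10^-5
Q = -0.965·0.03575·ln(5.844×10^-5) = 0.3363 m³/s
Check: V = 1.52 m/s, Re = 6.79×10^5, f = 0.01400, h_f = 4.60 m ≈ 4.58 m ✓

Q ≈ 336 L/s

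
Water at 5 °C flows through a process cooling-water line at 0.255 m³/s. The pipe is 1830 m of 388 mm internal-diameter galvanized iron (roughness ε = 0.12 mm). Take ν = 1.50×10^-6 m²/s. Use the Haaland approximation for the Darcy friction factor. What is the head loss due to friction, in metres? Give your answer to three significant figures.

h_f ≈ 18.0 m

V = 4Q/(πD²) = 4·0.255/(π·0.388²) = 2.157 m/s
Re = VD/ν = 2.157·0.388/1.50×10^-6 = 5.58×10^5 → turbulent
ε/D = 0.12/388 = 3.09×10^-4
Haaland: f = 0.01612
h_f = f(L/D)V²/(2g) = 0.01612·(1830/0.388)·2.157²/(2·9.81) = 18.03 m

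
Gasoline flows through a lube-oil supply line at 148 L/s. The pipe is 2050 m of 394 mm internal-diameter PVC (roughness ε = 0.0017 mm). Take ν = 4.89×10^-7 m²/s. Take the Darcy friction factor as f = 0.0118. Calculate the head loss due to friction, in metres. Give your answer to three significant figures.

h_f ≈ 4.61 m

V = 4Q/(πD²) = 4·0.148/(π·0.394²) = 1.214 m/s
h_f = f(L/D)V²/(2g) = 0.01180·(2050/0.394)·1.214²/(2·9.81) = 4.611 m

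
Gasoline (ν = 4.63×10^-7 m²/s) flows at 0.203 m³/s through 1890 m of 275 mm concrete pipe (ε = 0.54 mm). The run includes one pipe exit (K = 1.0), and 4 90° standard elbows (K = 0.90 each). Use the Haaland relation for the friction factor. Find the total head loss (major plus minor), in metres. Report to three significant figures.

V = 4Q/(πD²) = 3.418 m/s; V²/2g = 0.5954 m
Re = 2.03×10^6, ε/D = 0.00196 → f = 0.02343 (Haaland)
Major: h_f = f(L/D)·V²/2g = 0.02343·6873·0.5954 = 95.89 m
Minor: ΣK = 4.60; h_m = ΣK·V²/2g = 2.739 m
Total H_L = 95.89 + 2.739 = 98.63 m

H_L ≈ 98.6 m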